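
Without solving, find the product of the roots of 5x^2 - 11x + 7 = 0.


By Vieta's formulas for ax^2 + bx + c = 0:
  Sum of roots = -b/a
  Product of roots = c/a

Here a = 5, b = -11, c = 7
Sum = -(-11)/5 = 11/5
Product = 7/5 = 7/5

Product = 7/5


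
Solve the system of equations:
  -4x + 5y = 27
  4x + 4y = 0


Using Cramer's rule:
Determinant D = (-4)(4) - (4)(5) = -16 - 20 = -36
Dx = (27)(4) - (0)(5) = 108 - 0 = 108
Dy = (-4)(0) - (4)(27) = 0 - 108 = -108
x = Dx/D = 108/-36 = -3
y = Dy/D = -108/-36 = 3

x = -3, y = 3


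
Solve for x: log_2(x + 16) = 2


Convert to exponential form: x + 16 = 2^2 = 4
x = 4 - 16 = -12
Check: log_2(-12 + 16) = log_2(4) = log_2(4) = 2 ✓

x = -12


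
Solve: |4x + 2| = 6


An absolute value equation |expr| = 6 gives two cases:
Case 1: 4x + 2 = 6
  4x = 4, so x = 1
Case 2: 4x + 2 = -6
  4x = -8, so x = -2

x = -2, x = 1


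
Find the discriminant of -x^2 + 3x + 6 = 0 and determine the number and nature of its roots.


For ax^2 + bx + c = 0, discriminant D = b^2 - 4ac
Here a = -1, b = 3, c = 6
D = (3)^2 - 4(-1)(6) = 9 + 24 = 33

D = 33 > 0 but not a perfect square
The equation has 2 distinct real irrational roots.

Discriminant = 33, 2 distinct real irrational roots


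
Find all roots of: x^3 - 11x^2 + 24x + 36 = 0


Let p(x) = x^3 - 11x^2 + 24x + 36. By the rational root theorem (leading coefficient 1), any rational root is an integer divisor of 36: try ±1, ±2, ... in turn.
Test x = 1: value = 50 ≠ 0.
Test x = -1: value = 0 ✓, so (x + 1) is a factor.
Synthetic division by (x + 1): bring down 1; 1(-1) - 11 = -12; (-12)(-1) + 24 = 36; 36(-1) + 36 = 0 → quotient x^2 - 12x + 36, remainder 0.
Solve the quadratic x^2 - 12x + 36 = 0: discriminant = (-12)^2 - 4(1)(36) = 144 - 144 = 0.
Discriminant = 0, so a double root: x = 12/2 = 6.
Collecting all roots found:

x = -1, x = 6 (multiplicity 2)


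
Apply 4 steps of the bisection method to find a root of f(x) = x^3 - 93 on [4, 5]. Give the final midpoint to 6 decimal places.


f(x) = x^3 - 93
f(4) = -29 < 0
f(5) = 32 > 0

Step 1: midpoint = (4.000000 + 5.000000)/2 = 4.500000
  f(4.500000) = -1.875000
  f(mid) < 0, so root is in [4.500000, 5.000000]

Step 2: midpoint = (4.500000 + 5.000000)/2 = 4.750000
  f(4.750000) = 14.171875
  f(mid) > 0, so root is in [4.500000, 4.750000]

Step 3: midpoint = (4.500000 + 4.750000)/2 = 4.625000
  f(4.625000) = 5.931641
  f(mid) > 0, so root is in [4.500000, 4.625000]

Step 4: midpoint = (4.500000 + 4.625000)/2 = 4.562500
  f(4.562500) = 1.974854
  f(mid) > 0, so root is in [4.500000, 4.562500]

midpoint = 4.562500


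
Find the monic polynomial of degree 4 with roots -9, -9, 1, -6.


A monic polynomial with roots -9, -9, 1, -6 is:
p(x) = (x + 9)(x + 9)(x - 1)(x + 6)
After multiplying by (x + 9): x + 9
After multiplying by (x + 9): x^2 + 18x + 81
After multiplying by (x - 1): x^3 + 17x^2 + 63x - 81
After multiplying by (x + 6): x^4 + 23x^3 + 165x^2 + 297x - 486

x^4 + 23x^3 + 165x^2 + 297x - 486


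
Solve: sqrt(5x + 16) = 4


Square both sides: 5x + 16 = 4^2 = 16
5x = 16 - 16 = 0
x = 0
Check: sqrt(5*0 + 16) = sqrt(16) = 4 ✓

x = 0


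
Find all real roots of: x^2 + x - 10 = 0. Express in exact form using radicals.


Using the quadratic formula: x = (-b ± sqrt(b^2 - 4ac)) / (2a)
Here a = 1, b = 1, c = -10
Discriminant = b^2 - 4ac = 1^2 - 4(1)(-10) = 1 + 40 = 41
Since discriminant = 41 > 0, there are two real roots.
x = (-1 ± sqrt(41)) / 2
Numerically: x ≈ 2.7016 or x ≈ -3.7016

x = (-1 + sqrt(41)) / 2 or x = (-1 - sqrt(41)) / 2


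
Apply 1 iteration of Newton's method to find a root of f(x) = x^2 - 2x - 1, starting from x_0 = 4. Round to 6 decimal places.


Newton's method: x_(n+1) = x_n - f(x_n)/f'(x_n)
f(x) = x^2 - 2x - 1
f'(x) = 2x - 2

Iteration 1:
  f(4.000000) = 7.000000
  f'(4.000000) = 6.000000
  x_1 = 4.000000 - (7.000000)/(6.000000) = 2.833333

x_1 = 2.833333


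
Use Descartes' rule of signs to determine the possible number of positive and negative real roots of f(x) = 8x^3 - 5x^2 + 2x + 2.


Descartes' rule of signs:

For positive roots, count sign changes in f(x) = 8x^3 - 5x^2 + 2x + 2:
Signs of coefficients: +, -, +, +
Number of sign changes: 2
Possible positive real roots: 2, 0

For negative roots, examine f(-x) = -8x^3 - 5x^2 - 2x + 2:
Signs of coefficients: -, -, -, +
Number of sign changes: 1
Possible negative real roots: 1

Positive roots: 2 or 0; Negative roots: 1


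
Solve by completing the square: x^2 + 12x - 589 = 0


Start: x^2 + 12x - 589 = 0
Move constant: x^2 + 12x = 589
Half of 12 is 6, squared is 36
Add 36 to both sides: x^2 + 12x + 36 = 625
(x + 6)^2 = 625
x + 6 = ±25
x = -6 + 25 = 19 or x = -6 - 25 = -31

x = -31, x = 19


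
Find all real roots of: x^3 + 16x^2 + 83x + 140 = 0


Let p(x) = x^3 + 16x^2 + 83x + 140. By the rational root theorem (leading coefficient 1), any rational root is an integer divisor of 140: try ±1, ±2, ... in turn.
Test x = 1: value = 240 ≠ 0.
Test x = -1: value = 72 ≠ 0.
Test x = 2: value = 378 ≠ 0.
Test x = -2: value = 30 ≠ 0.
Test x = 4: value = 792 ≠ 0.
Test x = -4: value = 0 ✓, so (x + 4) is a factor.
Synthetic division by (x + 4): bring down 1; 1(-4) + 16 = 12; 12(-4) + 83 = 35; 35(-4) + 140 = 0 → quotient x^2 + 12x + 35, remainder 0.
Solve the quadratic x^2 + 12x + 35 = 0: discriminant = 12^2 - 4(1)(35) = 144 - 140 = 4.
sqrt(4) = 2, so x = (-12 ± 2)/2: x = -5 or x = -7.

x = -7, x = -5, x = -4


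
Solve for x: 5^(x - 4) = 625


Express both sides with the same base.
625 = 5^4
Since the bases match, equate exponents: x - 4 = 4
So x = 4 - (-4) = 8

x = 8


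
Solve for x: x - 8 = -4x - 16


Starting with: x - 8 = -4x - 16
Move all x terms to left: (1 + 4)x = -16 + 8
Simplify: 5x = -8
Divide both sides by 5: x = -8/5

x = -8/5


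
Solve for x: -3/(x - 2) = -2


Multiply both sides by (x - 2): -3 = -2(x - 2)
Distribute: -3 = -2x + 4
-2x = -3 - 4 = -7
x = 7/2

x = 7/2


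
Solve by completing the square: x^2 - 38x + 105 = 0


Start: x^2 - 38x + 105 = 0
Move constant: x^2 - 38x = -105
Half of -38 is -19, squared is 361
Add 361 to both sides: x^2 - 38x + 361 = 256
(x - 19)^2 = 256
x - 19 = ±16
x = 19 + 16 = 35 or x = 19 - 16 = 3

x = 3, x = 35


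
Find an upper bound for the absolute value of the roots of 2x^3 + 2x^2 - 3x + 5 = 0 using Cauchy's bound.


Cauchy's bound: all roots r satisfy |r| <= 1 + max(|a_i/a_n|) for i = 0,...,n-1
where a_n is the leading coefficient.

Coefficients: [2, 2, -3, 5]
Leading coefficient a_n = 2
Ratios |a_i/a_n|: 1, 3/2, 5/2
Maximum ratio: 5/2
Cauchy's bound: |r| <= 1 + 5/2 = 7/2

Upper bound = 7/2


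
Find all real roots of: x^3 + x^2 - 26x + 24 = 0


Let p(x) = x^3 + x^2 - 26x + 24. By the rational root theorem (leading coefficient 1), any rational root is an integer divisor of 24: try ±1, ±2, ... in turn.
Test x = 1: value = 0 ✓, so (x - 1) is a factor.
Synthetic division by (x - 1): bring down 1; 1(1) + 1 = 2; 2(1) - 26 = -24; (-24)(1) + 24 = 0 → quotient x^2 + 2x - 24, remainder 0.
Solve the quadratic x^2 + 2x - 24 = 0: discriminant = 2^2 - 4(1)(-24) = 4 + 96 = 100.
sqrt(100) = 10, so x = (-2 ± 10)/2: x = 4 or x = -6.

x = -6, x = 1, x = 4


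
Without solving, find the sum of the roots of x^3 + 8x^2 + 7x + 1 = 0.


By Vieta's formulas for x^3 + bx^2 + cx + d = 0:
  r1 + r2 + r3 = -b/a = -8
  r1*r2 + r1*r3 + r2*r3 = c/a = 7
  r1*r2*r3 = -d/a = -1


Sum = -8


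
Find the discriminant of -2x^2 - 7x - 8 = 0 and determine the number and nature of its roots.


For ax^2 + bx + c = 0, discriminant D = b^2 - 4ac
Here a = -2, b = -7, c = -8
D = (-7)^2 - 4(-2)(-8) = 49 - 64 = -15

D = -15 < 0
The equation has no real roots (2 complex conjugate roots).

Discriminant = -15, no real roots (2 complex conjugate roots)


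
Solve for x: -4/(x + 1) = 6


Multiply both sides by (x + 1): -4 = 6(x + 1)
Distribute: -4 = 6x + 6
6x = -4 - 6 = -10
x = -5/3

x = -5/3


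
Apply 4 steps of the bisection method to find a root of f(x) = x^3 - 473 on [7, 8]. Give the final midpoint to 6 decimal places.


f(x) = x^3 - 473
f(7) = -130 < 0
f(8) = 39 > 0

Step 1: midpoint = (7.000000 + 8.000000)/2 = 7.500000
  f(7.500000) = -51.125000
  f(mid) < 0, so root is in [7.500000, 8.000000]

Step 2: midpoint = (7.500000 + 8.000000)/2 = 7.750000
  f(7.750000) = -7.515625
  f(mid) < 0, so root is in [7.750000, 8.000000]

Step 3: midpoint = (7.750000 + 8.000000)/2 = 7.875000
  f(7.875000) = 15.373047
  f(mid) > 0, so root is in [7.750000, 7.875000]

Step 4: midpoint = (7.750000 + 7.875000)/2 = 7.812500
  f(7.812500) = 3.837158
  f(mid) > 0, so root is in [7.750000, 7.812500]

midpoint = 7.812500


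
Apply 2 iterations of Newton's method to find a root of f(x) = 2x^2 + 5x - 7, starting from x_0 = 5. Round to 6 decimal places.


Newton's method: x_(n+1) = x_n - f(x_n)/f'(x_n)
f(x) = 2x^2 + 5x - 7
f'(x) = 4x + 5

Iteration 1:
  f(5.000000) = 68.000000
  f'(5.000000) = 25.000000
  x_1 = 5.000000 - (68.000000)/(25.000000) = 2.280000

Iteration 2:
  f(2.280000) = 14.796800
  f'(2.280000) = 14.120000
  x_2 = 2.280000 - (14.796800)/(14.120000) = 1.232068

x_2 = 1.232068


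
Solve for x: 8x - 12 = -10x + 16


Starting with: 8x - 12 = -10x + 16
Move all x terms to left: (8 + 10)x = 16 + 12
Simplify: 18x = 28
Divide both sides by 18: x = 14/9

x = 14/9


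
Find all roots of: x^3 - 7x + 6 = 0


Let p(x) = x^3 - 7x + 6. By the rational root theorem (leading coefficient 1), any rational root is an integer divisor of 6: try ±1, ±2, ... in turn.
Test x = 1: value = 0 ✓, so (x - 1) is a factor.
Synthetic division by (x - 1): bring down 1; 1(1) + 0 = 1; 1(1) - 7 = -6; (-6)(1) + 6 = 0 → quotient x^2 + x - 6, remainder 0.
Solve the quadratic x^2 + x - 6 = 0: discriminant = 1^2 - 4(1)(-6) = 1 + 24 = 25.
sqrt(25) = 5, so x = (-1 ± 5)/2: x = 2 or x = -3.
Collecting all roots found:

x = -3, x = 1, x = 2


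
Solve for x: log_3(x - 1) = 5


Convert to exponential form: x - 1 = 3^5 = 243
x = 243 + 1 = 244
Check: log_3(244 - 1) = log_3(243) = log_3(243) = 5 ✓

x = 244


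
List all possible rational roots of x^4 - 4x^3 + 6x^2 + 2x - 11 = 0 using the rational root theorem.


Rational root theorem: possible roots are ±p/q where:
  p divides the constant term (-11): p ∈ {1, 11}
  q divides the leading coefficient (1): q ∈ {1}

All possible rational roots: -11, -1, 1, 11

-11, -1, 1, 11


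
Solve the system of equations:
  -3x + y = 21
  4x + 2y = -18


Using Cramer's rule:
Determinant D = (-3)(2) - (4)(1) = -6 - 4 = -10
Dx = (21)(2) - (-18)(1) = 42 + 18 = 60
Dy = (-3)(-18) - (4)(21) = 54 - 84 = -30
x = Dx/D = 60/-10 = -6
y = Dy/D = -30/-10 = 3

x = -6, y = 3


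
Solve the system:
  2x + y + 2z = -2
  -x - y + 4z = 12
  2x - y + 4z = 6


Using Cramer's rule. Expand each determinant along the first row.
D  = 2*[(-1)*4 - 4*(-1)] - 1*[(-1)*4 - 4*2] + 2*[(-1)*(-1) - (-1)*2]
  = 2*(0) - 1*(-12) + 2*(3) = 18
Dx = (-2)*[(-1)*4 - 4*(-1)] - 1*[12*4 - 4*6] + 2*[12*(-1) - (-1)*6]
  = (-2)*(0) - 1*(24) + 2*(-6) = -36
Dy = 2*[12*4 - 4*6] - (-2)*[(-1)*4 - 4*2] + 2*[(-1)*6 - 12*2]
  = 2*(24) - (-2)*(-12) + 2*(-30) = -36
Dz = 2*[(-1)*6 - 12*(-1)] - 1*[(-1)*6 - 12*2] + (-2)*[(-1)*(-1) - (-1)*2]
  = 2*(6) - 1*(-30) + (-2)*(3) = 36
x = Dx/D = -36/18 = -2, y = Dy/D = -36/18 = -2, z = Dz/D = 36/18 = 2
Check eq1: (2)(-2) + (1)(-2) + (2)(2) = -2 = -2 ✓
Check eq2: (-1)(-2) + (-1)(-2) + (4)(2) = 12 = 12 ✓
Check eq3: (2)(-2) + (-1)(-2) + (4)(2) = 6 = 6 ✓

x = -2, y = -2, z = 2


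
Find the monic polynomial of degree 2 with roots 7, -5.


A monic polynomial with roots 7, -5 is:
p(x) = (x - 7)(x + 5)
After multiplying by (x - 7): x - 7
After multiplying by (x + 5): x^2 - 2x - 35

x^2 - 2x - 35


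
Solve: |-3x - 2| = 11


An absolute value equation |expr| = 11 gives two cases:
Case 1: -3x - 2 = 11
  -3x = 13, so x = -13/3
Case 2: -3x - 2 = -11
  -3x = -9, so x = 3

x = -13/3, x = 3


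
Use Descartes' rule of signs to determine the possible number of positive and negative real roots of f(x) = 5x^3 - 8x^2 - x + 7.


Descartes' rule of signs:

For positive roots, count sign changes in f(x) = 5x^3 - 8x^2 - x + 7:
Signs of coefficients: +, -, -, +
Number of sign changes: 2
Possible positive real roots: 2, 0

For negative roots, examine f(-x) = -5x^3 - 8x^2 + x + 7:
Signs of coefficients: -, -, +, +
Number of sign changes: 1
Possible negative real roots: 1

Positive roots: 2 or 0; Negative roots: 1


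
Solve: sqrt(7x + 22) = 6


Square both sides: 7x + 22 = 6^2 = 36
7x = 36 - 22 = 14
x = 2
Check: sqrt(7*2 + 22) = sqrt(36) = 6 ✓

x = 2


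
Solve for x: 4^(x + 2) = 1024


Express both sides with the same base.
1024 = 4^5
Since the bases match, equate exponents: x + 2 = 5
So x = 5 - (2) = 3

x = 3


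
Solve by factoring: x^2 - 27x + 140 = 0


We need two numbers that multiply to 140 and add to -27.
Those numbers are -20 and -7 (since (-20) * (-7) = 140 and (-20) + (-7) = -27).
So x^2 - 27x + 140 = (x - 20)(x - 7) = 0
Setting each factor to zero: x = 20 or x = 7

x = 7, x = 20


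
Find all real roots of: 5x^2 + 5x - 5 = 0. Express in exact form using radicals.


Using the quadratic formula: x = (-b ± sqrt(b^2 - 4ac)) / (2a)
Here a = 5, b = 5, c = -5
Discriminant = b^2 - 4ac = 5^2 - 4(5)(-5) = 25 + 100 = 125
Since discriminant = 125 > 0, there are two real roots.
x = (-5 ± 5*sqrt(5)) / 10
Simplifying: x = (-1 ± sqrt(5)) / 2
Numerically: x ≈ 0.6180 or x ≈ -1.6180

x = (-1 + sqrt(5)) / 2 or x = (-1 - sqrt(5)) / 2


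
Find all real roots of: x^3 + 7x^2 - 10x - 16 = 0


Let p(x) = x^3 + 7x^2 - 10x - 16. By the rational root theorem (leading coefficient 1), any rational root is an integer divisor of 16: try ±1, ±2, ... in turn.
Test x = 1: value = -18 ≠ 0.
Test x = -1: value = 0 ✓, so (x + 1) is a factor.
Synthetic division by (x + 1): bring down 1; 1(-1) + 7 = 6; 6(-1) - 10 = -16; (-16)(-1) - 16 = 0 → quotient x^2 + 6x - 16, remainder 0.
Solve the quadratic x^2 + 6x - 16 = 0: discriminant = 6^2 - 4(1)(-16) = 36 + 64 = 100.
sqrt(100) = 10, so x = (-6 ± 10)/2: x = 2 or x = -8.

x = -8, x = -1, x = 2


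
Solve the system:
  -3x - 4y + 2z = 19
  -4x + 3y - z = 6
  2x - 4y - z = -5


Using Cramer's rule. Expand each determinant along the first row.
D  = (-3)*[3*(-1) - (-1)*(-4)] - (-4)*[(-4)*(-1) - (-1)*2] + 2*[(-4)*(-4) - 3*2]
  = (-3)*(-7) - (-4)*(6) + 2*(10) = 65
Dx = 19*[3*(-1) - (-1)*(-4)] - (-4)*[6*(-1) - (-1)*(-5)] + 2*[6*(-4) - 3*(-5)]
  = 19*(-7) - (-4)*(-11) + 2*(-9) = -195
Dy = (-3)*[6*(-1) - (-1)*(-5)] - 19*[(-4)*(-1) - (-1)*2] + 2*[(-4)*(-5) - 6*2]
  = (-3)*(-11) - 19*(6) + 2*(8) = -65
Dz = (-3)*[3*(-5) - 6*(-4)] - (-4)*[(-4)*(-5) - 6*2] + 19*[(-4)*(-4) - 3*2]
  = (-3)*(9) - (-4)*(8) + 19*(10) = 195
x = Dx/D = -195/65 = -3, y = Dy/D = -65/65 = -1, z = Dz/D = 195/65 = 3
Check eq1: (-3)(-3) + (-4)(-1) + (2)(3) = 19 = 19 ✓
Check eq2: (-4)(-3) + (3)(-1) + (-1)(3) = 6 = 6 ✓
Check eq3: (2)(-3) + (-4)(-1) + (-1)(3) = -5 = -5 ✓

x = -3, y = -1, z = 3


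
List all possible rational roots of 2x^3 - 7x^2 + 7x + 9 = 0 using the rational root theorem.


Rational root theorem: possible roots are ±p/q where:
  p divides the constant term (9): p ∈ {1, 3, 9}
  q divides the leading coefficient (2): q ∈ {1, 2}

All possible rational roots: -9, -9/2, -3, -3/2, -1, -1/2, 1/2, 1, 3/2, 3, 9/2, 9

-9, -9/2, -3, -3/2, -1, -1/2, 1/2, 1, 3/2, 3, 9/2, 9


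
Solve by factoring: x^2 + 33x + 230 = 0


We need two numbers that multiply to 230 and add to 33.
Those numbers are 23 and 10 (since 23 * 10 = 230 and 23 + 10 = 33).
So x^2 + 33x + 230 = (x + 23)(x + 10) = 0
Setting each factor to zero: x = -23 or x = -10

x = -23, x = -10


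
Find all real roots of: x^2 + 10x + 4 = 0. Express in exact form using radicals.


Using the quadratic formula: x = (-b ± sqrt(b^2 - 4ac)) / (2a)
Here a = 1, b = 10, c = 4
Discriminant = b^2 - 4ac = 10^2 - 4(1)(4) = 100 - 16 = 84
Since discriminant = 84 > 0, there are two real roots.
x = (-10 ± 2*sqrt(21)) / 2
Simplifying: x = -5 ± sqrt(21)
Numerically: x ≈ -0.4174 or x ≈ -9.5826

x = -5 + sqrt(21) or x = -5 - sqrt(21)


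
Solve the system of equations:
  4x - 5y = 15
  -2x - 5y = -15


Using Cramer's rule:
Determinant D = (4)(-5) - (-2)(-5) = -20 - 10 = -30
Dx = (15)(-5) - (-15)(-5) = -75 - 75 = -150
Dy = (4)(-15) - (-2)(15) = -60 + 30 = -30
x = Dx/D = -150/-30 = 5
y = Dy/D = -30/-30 = 1

x = 5, y = 1


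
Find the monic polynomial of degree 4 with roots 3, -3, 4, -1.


A monic polynomial with roots 3, -3, 4, -1 is:
p(x) = (x - 3)(x + 3)(x - 4)(x + 1)
After multiplying by (x - 3): x - 3
After multiplying by (x + 3): x^2 - 9
After multiplying by (x - 4): x^3 - 4x^2 - 9x + 36
After multiplying by (x + 1): x^4 - 3x^3 - 13x^2 + 27x + 36

x^4 - 3x^3 - 13x^2 + 27x + 36


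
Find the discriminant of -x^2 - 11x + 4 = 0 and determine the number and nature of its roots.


For ax^2 + bx + c = 0, discriminant D = b^2 - 4ac
Here a = -1, b = -11, c = 4
D = (-11)^2 - 4(-1)(4) = 121 + 16 = 137

D = 137 > 0 but not a perfect square
The equation has 2 distinct real irrational roots.

Discriminant = 137, 2 distinct real irrational roots


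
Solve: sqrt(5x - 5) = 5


Square both sides: 5x - 5 = 5^2 = 25
5x = 25 + 5 = 30
x = 6
Check: sqrt(5*6 - 5) = sqrt(25) = 5 ✓

x = 6


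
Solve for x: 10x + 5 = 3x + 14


Starting with: 10x + 5 = 3x + 14
Move all x terms to left: (10 - 3)x = 14 - 5
Simplify: 7x = 9
Divide both sides by 7: x = 9/7

x = 9/7


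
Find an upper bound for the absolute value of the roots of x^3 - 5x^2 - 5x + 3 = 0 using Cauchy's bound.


Cauchy's bound: all roots r satisfy |r| <= 1 + max(|a_i/a_n|) for i = 0,...,n-1
where a_n is the leading coefficient.

Coefficients: [1, -5, -5, 3]
Leading coefficient a_n = 1
Ratios |a_i/a_n|: 5, 5, 3
Maximum ratio: 5
Cauchy's bound: |r| <= 1 + 5 = 6

Upper bound = 6


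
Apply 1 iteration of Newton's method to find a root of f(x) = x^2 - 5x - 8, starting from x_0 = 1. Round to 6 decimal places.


Newton's method: x_(n+1) = x_n - f(x_n)/f'(x_n)
f(x) = x^2 - 5x - 8
f'(x) = 2x - 5

Iteration 1:
  f(1.000000) = -12.000000
  f'(1.000000) = -3.000000
  x_1 = 1.000000 - (-12.000000)/(-3.000000) = -3.000000

x_1 = -3.000000


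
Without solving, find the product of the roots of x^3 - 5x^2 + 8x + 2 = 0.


By Vieta's formulas for x^3 + bx^2 + cx + d = 0:
  r1 + r2 + r3 = -b/a = 5
  r1*r2 + r1*r3 + r2*r3 = c/a = 8
  r1*r2*r3 = -d/a = -2


Product = -2


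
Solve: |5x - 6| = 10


An absolute value equation |expr| = 10 gives two cases:
Case 1: 5x - 6 = 10
  5x = 16, so x = 16/5
Case 2: 5x - 6 = -10
  5x = -4, so x = -4/5

x = -4/5, x = 16/5


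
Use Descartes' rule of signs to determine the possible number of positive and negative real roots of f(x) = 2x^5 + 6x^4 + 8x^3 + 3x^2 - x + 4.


Descartes' rule of signs:

For positive roots, count sign changes in f(x) = 2x^5 + 6x^4 + 8x^3 + 3x^2 - x + 4:
Signs of coefficients: +, +, +, +, -, +
Number of sign changes: 2
Possible positive real roots: 2, 0

For negative roots, examine f(-x) = -2x^5 + 6x^4 - 8x^3 + 3x^2 + x + 4:
Signs of coefficients: -, +, -, +, +, +
Number of sign changes: 3
Possible negative real roots: 3, 1

Positive roots: 2 or 0; Negative roots: 3 or 1


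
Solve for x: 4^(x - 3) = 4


Express both sides with the same base.
4 = 4^1
Since the bases match, equate exponents: x - 3 = 1
So x = 1 - (-3) = 4

x = 4


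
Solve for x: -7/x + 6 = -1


Subtract 6 from both sides: -7/x = -7
Multiply both sides by x: -7 = -7 * x
Divide by -7: x = 1

x = 1


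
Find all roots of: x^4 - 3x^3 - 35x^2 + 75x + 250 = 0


Let p(x) = x^4 - 3x^3 - 35x^2 + 75x + 250. By the rational root theorem (leading coefficient 1), any rational root is an integer divisor of 250: try ±1, ±2, ... in turn.
Test x = 1: value = 288 ≠ 0.
Test x = -1: value = 144 ≠ 0.
Test x = 2: value = 252 ≠ 0.
Test x = -2: value = 0 ✓, so (x + 2) is a factor.
Synthetic division by (x + 2): bring down 1; 1(-2) - 3 = -5; (-5)(-2) - 35 = -25; (-25)(-2) + 75 = 125; 125(-2) + 250 = 0 → quotient x^3 - 5x^2 - 25x + 125, remainder 0.
Continue with the quotient x^3 - 5x^2 - 25x + 125 (candidates must divide 125).
Test x = 5: value = 0 ✓, so (x - 5) is a factor.
Synthetic division by (x - 5): bring down 1; 1(5) - 5 = 0; 0(5) - 25 = -25; (-25)(5) + 125 = 0 → quotient x^2 - 25, remainder 0.
Solve the quadratic x^2 - 25 = 0: discriminant = 0^2 - 4(1)(-25) = 0 + 100 = 100.
sqrt(100) = 10, so x = (0 ± 10)/2: x = 5 or x = -5.
Collecting all roots found:

x = -5, x = -2, x = 5 (multiplicity 2)


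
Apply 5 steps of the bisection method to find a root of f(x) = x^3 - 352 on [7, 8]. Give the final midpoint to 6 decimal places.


f(x) = x^3 - 352
f(7) = -9 < 0
f(8) = 160 > 0

Step 1: midpoint = (7.000000 + 8.000000)/2 = 7.500000
  f(7.500000) = 69.875000
  f(mid) > 0, so root is in [7.000000, 7.500000]

Step 2: midpoint = (7.000000 + 7.500000)/2 = 7.250000
  f(7.250000) = 29.078125
  f(mid) > 0, so root is in [7.000000, 7.250000]

Step 3: midpoint = (7.000000 + 7.250000)/2 = 7.125000
  f(7.125000) = 9.705078
  f(mid) > 0, so root is in [7.000000, 7.125000]

Step 4: midpoint = (7.000000 + 7.125000)/2 = 7.062500
  f(7.062500) = 0.269775
  f(mid) > 0, so root is in [7.000000, 7.062500]

Step 5: midpoint = (7.000000 + 7.062500)/2 = 7.031250
  f(7.031250) = -4.385712
  f(mid) < 0, so root is in [7.031250, 7.062500]

midpoint = 7.031250


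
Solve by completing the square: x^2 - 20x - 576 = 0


Start: x^2 - 20x - 576 = 0
Move constant: x^2 - 20x = 576
Half of -20 is -10, squared is 100
Add 100 to both sides: x^2 - 20x + 100 = 676
(x - 10)^2 = 676
x - 10 = ±26
x = 10 + 26 = 36 or x = 10 - 26 = -16

x = -16, x = 36


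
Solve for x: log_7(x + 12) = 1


Convert to exponential form: x + 12 = 7^1 = 7
x = 7 - 12 = -5
Check: log_7(-5 + 12) = log_7(7) = log_7(7) = 1 ✓

x = -5


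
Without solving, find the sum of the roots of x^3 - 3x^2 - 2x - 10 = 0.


By Vieta's formulas for x^3 + bx^2 + cx + d = 0:
  r1 + r2 + r3 = -b/a = 3
  r1*r2 + r1*r3 + r2*r3 = c/a = -2
  r1*r2*r3 = -d/a = 10


Sum = 3


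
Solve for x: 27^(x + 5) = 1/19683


Express both sides with the same base.
1/19683 = 27^(-3)
Since the bases match, equate exponents: x + 5 = -3
So x = -3 - (5) = -8

x = -8


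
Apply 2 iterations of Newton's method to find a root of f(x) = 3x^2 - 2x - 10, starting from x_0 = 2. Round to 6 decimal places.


Newton's method: x_(n+1) = x_n - f(x_n)/f'(x_n)
f(x) = 3x^2 - 2x - 10
f'(x) = 6x - 2

Iteration 1:
  f(2.000000) = -2.000000
  f'(2.000000) = 10.000000
  x_1 = 2.000000 - (-2.000000)/(10.000000) = 2.200000

Iteration 2:
  f(2.200000) = 0.120000
  f'(2.200000) = 11.200000
  x_2 = 2.200000 - (0.120000)/(11.200000) = 2.189286

x_2 = 2.189286


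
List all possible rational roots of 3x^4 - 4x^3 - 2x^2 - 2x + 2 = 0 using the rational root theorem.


Rational root theorem: possible roots are ±p/q where:
  p divides the constant term (2): p ∈ {1, 2}
  q divides the leading coefficient (3): q ∈ {1, 3}

All possible rational roots: -2, -1, -2/3, -1/3, 1/3, 2/3, 1, 2

-2, -1, -2/3, -1/3, 1/3, 2/3, 1, 2


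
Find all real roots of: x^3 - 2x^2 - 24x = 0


The constant term is 0, so x = 0 is a root. Factor out x:
  x(x^2 - 2x - 24) = 0
Solve the quadratic x^2 - 2x - 24 = 0: discriminant = (-2)^2 - 4(1)(-24) = 4 + 96 = 100.
sqrt(100) = 10, so x = (2 ± 10)/2: x = 6 or x = -4.

x = -4, x = 0, x = 6


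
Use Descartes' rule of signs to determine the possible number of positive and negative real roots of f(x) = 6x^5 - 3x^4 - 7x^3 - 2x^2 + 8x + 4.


Descartes' rule of signs:

For positive roots, count sign changes in f(x) = 6x^5 - 3x^4 - 7x^3 - 2x^2 + 8x + 4:
Signs of coefficients: +, -, -, -, +, +
Number of sign changes: 2
Possible positive real roots: 2, 0

For negative roots, examine f(-x) = -6x^5 - 3x^4 + 7x^3 - 2x^2 - 8x + 4:
Signs of coefficients: -, -, +, -, -, +
Number of sign changes: 3
Possible negative real roots: 3, 1

Positive roots: 2 or 0; Negative roots: 3 or 1


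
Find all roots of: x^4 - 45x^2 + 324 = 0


Let p(x) = x^4 - 45x^2 + 324. By the rational root theorem (leading coefficient 1), any rational root is an integer divisor of 324: try ±1, ±2, ... in turn.
Test x = 1: value = 280 ≠ 0.
Test x = -1: value = 280 ≠ 0.
Test x = 2: value = 160 ≠ 0.
Test x = -2: value = 160 ≠ 0.
Test x = 3: value = 0 ✓, so (x - 3) is a factor.
Synthetic division by (x - 3): bring down 1; 1(3) + 0 = 3; 3(3) - 45 = -36; (-36)(3) + 0 = -108; (-108)(3) + 324 = 0 → quotient x^3 + 3x^2 - 36x - 108, remainder 0.
Continue with the quotient x^3 + 3x^2 - 36x - 108 (candidates must divide 108; re-test x = 3 first in case it repeats).
Test x = 3: value = -162 ≠ 0.
Test x = -3: value = 0 ✓, so (x + 3) is a factor.
Synthetic division by (x + 3): bring down 1; 1(-3) + 3 = 0; 0(-3) - 36 = -36; (-36)(-3) - 108 = 0 → quotient x^2 - 36, remainder 0.
Solve the quadratic x^2 - 36 = 0: discriminant = 0^2 - 4(1)(-36) = 0 + 144 = 144.
sqrt(144) = 12, so x = (0 ± 12)/2: x = 6 or x = -6.
Collecting all roots found:

x = -6, x = -3, x = 3, x = 6


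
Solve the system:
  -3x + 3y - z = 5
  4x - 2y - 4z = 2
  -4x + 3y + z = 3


Using Cramer's rule. Expand each determinant along the first row.
D  = (-3)*[(-2)*1 - (-4)*3] - 3*[4*1 - (-4)*(-4)] + (-1)*[4*3 - (-2)*(-4)]
  = (-3)*(10) - 3*(-12) + (-1)*(4) = 2
Dx = 5*[(-2)*1 - (-4)*3] - 3*[2*1 - (-4)*3] + (-1)*[2*3 - (-2)*3]
  = 5*(10) - 3*(14) + (-1)*(12) = -4
Dy = (-3)*[2*1 - (-4)*3] - 5*[4*1 - (-4)*(-4)] + (-1)*[4*3 - 2*(-4)]
  = (-3)*(14) - 5*(-12) + (-1)*(20) = -2
Dz = (-3)*[(-2)*3 - 2*3] - 3*[4*3 - 2*(-4)] + 5*[4*3 - (-2)*(-4)]
  = (-3)*(-12) - 3*(20) + 5*(4) = -4
x = Dx/D = -4/2 = -2, y = Dy/D = -2/2 = -1, z = Dz/D = -4/2 = -2
Check eq1: (-3)(-2) + (3)(-1) + (-1)(-2) = 5 = 5 ✓
Check eq2: (4)(-2) + (-2)(-1) + (-4)(-2) = 2 = 2 ✓
Check eq3: (-4)(-2) + (3)(-1) + (1)(-2) = 3 = 3 ✓

x = -2, y = -1, z = -2


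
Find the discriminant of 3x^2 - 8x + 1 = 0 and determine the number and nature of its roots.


For ax^2 + bx + c = 0, discriminant D = b^2 - 4ac
Here a = 3, b = -8, c = 1
D = (-8)^2 - 4(3)(1) = 64 - 12 = 52

D = 52 > 0 but not a perfect square
The equation has 2 distinct real irrational roots.

Discriminant = 52, 2 distinct real irrational roots


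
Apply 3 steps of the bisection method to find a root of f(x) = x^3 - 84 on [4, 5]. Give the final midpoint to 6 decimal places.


f(x) = x^3 - 84
f(4) = -20 < 0
f(5) = 41 > 0

Step 1: midpoint = (4.000000 + 5.000000)/2 = 4.500000
  f(4.500000) = 7.125000
  f(mid) > 0, so root is in [4.000000, 4.500000]

Step 2: midpoint = (4.000000 + 4.500000)/2 = 4.250000
  f(4.250000) = -7.234375
  f(mid) < 0, so root is in [4.250000, 4.500000]

Step 3: midpoint = (4.250000 + 4.500000)/2 = 4.375000
  f(4.375000) = -0.259766
  f(mid) < 0, so root is in [4.375000, 4.500000]

midpoint = 4.375000


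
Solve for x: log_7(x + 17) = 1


Convert to exponential form: x + 17 = 7^1 = 7
x = 7 - 17 = -10
Check: log_7(-10 + 17) = log_7(7) = log_7(7) = 1 ✓

x = -10


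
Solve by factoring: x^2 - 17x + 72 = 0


We need two numbers that multiply to 72 and add to -17.
Those numbers are -8 and -9 (since (-8) * (-9) = 72 and (-8) + (-9) = -17).
So x^2 - 17x + 72 = (x - 8)(x - 9) = 0
Setting each factor to zero: x = 8 or x = 9

x = 8, x = 9


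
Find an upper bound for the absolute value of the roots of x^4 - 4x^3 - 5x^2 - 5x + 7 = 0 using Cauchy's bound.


Cauchy's bound: all roots r satisfy |r| <= 1 + max(|a_i/a_n|) for i = 0,...,n-1
where a_n is the leading coefficient.

Coefficients: [1, -4, -5, -5, 7]
Leading coefficient a_n = 1
Ratios |a_i/a_n|: 4, 5, 5, 7
Maximum ratio: 7
Cauchy's bound: |r| <= 1 + 7 = 8

Upper bound = 8


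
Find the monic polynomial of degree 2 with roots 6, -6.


A monic polynomial with roots 6, -6 is:
p(x) = (x - 6)(x + 6)
After multiplying by (x - 6): x - 6
After multiplying by (x + 6): x^2 - 36

x^2 - 36


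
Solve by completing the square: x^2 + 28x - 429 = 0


Start: x^2 + 28x - 429 = 0
Move constant: x^2 + 28x = 429
Half of 28 is 14, squared is 196
Add 196 to both sides: x^2 + 28x + 196 = 625
(x + 14)^2 = 625
x + 14 = ±25
x = -14 + 25 = 11 or x = -14 - 25 = -39

x = -39, x = 11


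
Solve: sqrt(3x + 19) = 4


Square both sides: 3x + 19 = 4^2 = 16
3x = 16 - 19 = -3
x = -1
Check: sqrt(3*(-1) + 19) = sqrt(16) = 4 ✓

x = -1


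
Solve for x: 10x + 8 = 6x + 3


Starting with: 10x + 8 = 6x + 3
Move all x terms to left: (10 - 6)x = 3 - 8
Simplify: 4x = -5
Divide both sides by 4: x = -5/4

x = -5/4


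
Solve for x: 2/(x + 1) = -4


Multiply both sides by (x + 1): 2 = -4(x + 1)
Distribute: 2 = -4x - 4
-4x = 2 + 4 = 6
x = -3/2

x = -3/2


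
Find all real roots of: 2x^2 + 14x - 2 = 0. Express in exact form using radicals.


Using the quadratic formula: x = (-b ± sqrt(b^2 - 4ac)) / (2a)
Here a = 2, b = 14, c = -2
Discriminant = b^2 - 4ac = 14^2 - 4(2)(-2) = 196 + 16 = 212
Since discriminant = 212 > 0, there are two real roots.
x = (-14 ± 2*sqrt(53)) / 4
Simplifying: x = (-7 ± sqrt(53)) / 2
Numerically: x ≈ 0.1401 or x ≈ -7.1401

x = (-7 + sqrt(53)) / 2 or x = (-7 - sqrt(53)) / 2


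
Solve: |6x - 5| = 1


An absolute value equation |expr| = 1 gives two cases:
Case 1: 6x - 5 = 1
  6x = 6, so x = 1
Case 2: 6x - 5 = -1
  6x = 4, so x = 2/3

x = 2/3, x = 1


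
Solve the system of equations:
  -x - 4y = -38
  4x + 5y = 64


Using Cramer's rule:
Determinant D = (-1)(5) - (4)(-4) = -5 + 16 = 11
Dx = (-38)(5) - (64)(-4) = -190 + 256 = 66
Dy = (-1)(64) - (4)(-38) = -64 + 152 = 88
x = Dx/D = 66/11 = 6
y = Dy/D = 88/11 = 8

x = 6, y = 8


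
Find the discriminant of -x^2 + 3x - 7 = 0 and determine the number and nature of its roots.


For ax^2 + bx + c = 0, discriminant D = b^2 - 4ac
Here a = -1, b = 3, c = -7
D = (3)^2 - 4(-1)(-7) = 9 - 28 = -19

D = -19 < 0
The equation has no real roots (2 complex conjugate roots).

Discriminant = -19, no real roots (2 complex conjugate roots)


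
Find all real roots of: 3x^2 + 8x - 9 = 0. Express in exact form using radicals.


Using the quadratic formula: x = (-b ± sqrt(b^2 - 4ac)) / (2a)
Here a = 3, b = 8, c = -9
Discriminant = b^2 - 4ac = 8^2 - 4(3)(-9) = 64 + 108 = 172
Since discriminant = 172 > 0, there are two real roots.
x = (-8 ± 2*sqrt(43)) / 6
Simplifying: x = (-4 ± sqrt(43)) / 3
Numerically: x ≈ 0.8525 or x ≈ -3.5191

x = (-4 + sqrt(43)) / 3 or x = (-4 - sqrt(43)) / 3


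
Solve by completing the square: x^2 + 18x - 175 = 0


Start: x^2 + 18x - 175 = 0
Move constant: x^2 + 18x = 175
Half of 18 is 9, squared is 81
Add 81 to both sides: x^2 + 18x + 81 = 256
(x + 9)^2 = 256
x + 9 = ±16
x = -9 + 16 = 7 or x = -9 - 16 = -25

x = -25, x = 7


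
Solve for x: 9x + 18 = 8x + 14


Starting with: 9x + 18 = 8x + 14
Move all x terms to left: (9 - 8)x = 14 - 18
Simplify: x = -4
Divide both sides by 1: x = -4

x = -4


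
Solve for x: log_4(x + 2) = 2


Convert to exponential form: x + 2 = 4^2 = 16
x = 16 - 2 = 14
Check: log_4(14 + 2) = log_4(16) = log_4(16) = 2 ✓

x = 14


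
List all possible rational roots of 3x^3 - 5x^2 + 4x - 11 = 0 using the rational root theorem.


Rational root theorem: possible roots are ±p/q where:
  p divides the constant term (-11): p ∈ {1, 11}
  q divides the leading coefficient (3): q ∈ {1, 3}

All possible rational roots: -11, -11/3, -1, -1/3, 1/3, 1, 11/3, 11

-11, -11/3, -1, -1/3, 1/3, 1, 11/3, 11


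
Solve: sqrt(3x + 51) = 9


Square both sides: 3x + 51 = 9^2 = 81
3x = 81 - 51 = 30
x = 10
Check: sqrt(3*10 + 51) = sqrt(81) = 9 ✓

x = 10


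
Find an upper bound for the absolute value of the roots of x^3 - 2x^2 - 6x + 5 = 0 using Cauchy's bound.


Cauchy's bound: all roots r satisfy |r| <= 1 + max(|a_i/a_n|) for i = 0,...,n-1
where a_n is the leading coefficient.

Coefficients: [1, -2, -6, 5]
Leading coefficient a_n = 1
Ratios |a_i/a_n|: 2, 6, 5
Maximum ratio: 6
Cauchy's bound: |r| <= 1 + 6 = 7

Upper bound = 7


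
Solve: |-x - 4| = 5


An absolute value equation |expr| = 5 gives two cases:
Case 1: -x - 4 = 5
  -x = 9, so x = -9
Case 2: -x - 4 = -5
  -x = -1, so x = 1

x = -9, x = 1


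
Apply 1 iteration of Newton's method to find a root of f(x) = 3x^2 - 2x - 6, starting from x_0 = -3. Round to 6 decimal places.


Newton's method: x_(n+1) = x_n - f(x_n)/f'(x_n)
f(x) = 3x^2 - 2x - 6
f'(x) = 6x - 2

Iteration 1:
  f(-3.000000) = 27.000000
  f'(-3.000000) = -20.000000
  x_1 = -3.000000 - (27.000000)/(-20.000000) = -1.650000

x_1 = -1.650000


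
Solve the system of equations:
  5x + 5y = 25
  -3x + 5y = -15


Using Cramer's rule:
Determinant D = (5)(5) - (-3)(5) = 25 + 15 = 40
Dx = (25)(5) - (-15)(5) = 125 + 75 = 200
Dy = (5)(-15) - (-3)(25) = -75 + 75 = 0
x = Dx/D = 200/40 = 5
y = Dy/D = 0/40 = 0

x = 5, y = 0


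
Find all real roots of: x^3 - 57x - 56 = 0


Let p(x) = x^3 - 57x - 56. By the rational root theorem (leading coefficient 1), any rational root is an integer divisor of 56: try ±1, ±2, ... in turn.
Test x = 1: value = -112 ≠ 0.
Test x = -1: value = 0 ✓, so (x + 1) is a factor.
Synthetic division by (x + 1): bring down 1; 1(-1) + 0 = -1; (-1)(-1) - 57 = -56; (-56)(-1) - 56 = 0 → quotient x^2 - x - 56, remainder 0.
Solve the quadratic x^2 - x - 56 = 0: discriminant = (-1)^2 - 4(1)(-56) = 1 + 224 = 225.
sqrt(225) = 15, so x = (1 ± 15)/2: x = 8 or x = -7.

x = -7, x = -1, x = 8


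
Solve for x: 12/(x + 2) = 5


Multiply both sides by (x + 2): 12 = 5(x + 2)
Distribute: 12 = 5x + 10
5x = 12 - 10 = 2
x = 2/5

x = 2/5


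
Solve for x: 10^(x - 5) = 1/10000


Express both sides with the same base.
1/10000 = 10^(-4)
Since the bases match, equate exponents: x - 5 = -4
So x = -4 - (-5) = 1

x = 1


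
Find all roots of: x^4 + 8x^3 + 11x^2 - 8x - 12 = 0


Let p(x) = x^4 + 8x^3 + 11x^2 - 8x - 12. By the rational root theorem (leading coefficient 1), any rational root is an integer divisor of 12: try ±1, ±2, ... in turn.
Test x = 1: value = 0 ✓, so (x - 1) is a factor.
Synthetic division by (x - 1): bring down 1; 1(1) + 8 = 9; 9(1) + 11 = 20; 20(1) - 8 = 12; 12(1) - 12 = 0 → quotient x^3 + 9x^2 + 20x + 12, remainder 0.
Continue with the quotient x^3 + 9x^2 + 20x + 12 (candidates must divide 12; re-test x = 1 first in case it repeats).
Test x = 1: value = 42 ≠ 0.
Test x = -1: value = 0 ✓, so (x + 1) is a factor.
Synthetic division by (x + 1): bring down 1; 1(-1) + 9 = 8; 8(-1) + 20 = 12; 12(-1) + 12 = 0 → quotient x^2 + 8x + 12, remainder 0.
Solve the quadratic x^2 + 8x + 12 = 0: discriminant = 8^2 - 4(1)(12) = 64 - 48 = 16.
sqrt(16) = 4, so x = (-8 ± 4)/2: x = -2 or x = -6.
Collecting all roots found:

x = -6, x = -2, x = -1, x = 1


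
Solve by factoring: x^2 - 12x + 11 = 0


We need two numbers that multiply to 11 and add to -12.
Those numbers are -1 and -11 (since (-1) * (-11) = 11 and (-1) + (-11) = -12).
So x^2 - 12x + 11 = (x - 1)(x - 11) = 0
Setting each factor to zero: x = 1 or x = 11

x = 1, x = 11


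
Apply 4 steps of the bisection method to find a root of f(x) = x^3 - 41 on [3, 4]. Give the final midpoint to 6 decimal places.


f(x) = x^3 - 41
f(3) = -14 < 0
f(4) = 23 > 0

Step 1: midpoint = (3.000000 + 4.000000)/2 = 3.500000
  f(3.500000) = 1.875000
  f(mid) > 0, so root is in [3.000000, 3.500000]

Step 2: midpoint = (3.000000 + 3.500000)/2 = 3.250000
  f(3.250000) = -6.671875
  f(mid) < 0, so root is in [3.250000, 3.500000]

Step 3: midpoint = (3.250000 + 3.500000)/2 = 3.375000
  f(3.375000) = -2.556641
  f(mid) < 0, so root is in [3.375000, 3.500000]

Step 4: midpoint = (3.375000 + 3.500000)/2 = 3.437500
  f(3.437500) = -0.381104
  f(mid) < 0, so root is in [3.437500, 3.500000]

midpoint = 3.437500


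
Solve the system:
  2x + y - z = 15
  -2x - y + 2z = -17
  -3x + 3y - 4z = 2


Using Cramer's rule. Expand each determinant along the first row.
D  = 2*[(-1)*(-4) - 2*3] - 1*[(-2)*(-4) - 2*(-3)] + (-1)*[(-2)*3 - (-1)*(-3)]
  = 2*(-2) - 1*(14) + (-1)*(-9) = -9
Dx = 15*[(-1)*(-4) - 2*3] - 1*[(-17)*(-4) - 2*2] + (-1)*[(-17)*3 - (-1)*2]
  = 15*(-2) - 1*(64) + (-1)*(-49) = -45
Dy = 2*[(-17)*(-4) - 2*2] - 15*[(-2)*(-4) - 2*(-3)] + (-1)*[(-2)*2 - (-17)*(-3)]
  = 2*(64) - 15*(14) + (-1)*(-55) = -27
Dz = 2*[(-1)*2 - (-17)*3] - 1*[(-2)*2 - (-17)*(-3)] + 15*[(-2)*3 - (-1)*(-3)]
  = 2*(49) - 1*(-55) + 15*(-9) = 18
x = Dx/D = -45/-9 = 5, y = Dy/D = -27/-9 = 3, z = Dz/D = 18/-9 = -2
Check eq1: (2)(5) + (1)(3) + (-1)(-2) = 15 = 15 ✓
Check eq2: (-2)(5) + (-1)(3) + (2)(-2) = -17 = -17 ✓
Check eq3: (-3)(5) + (3)(3) + (-4)(-2) = 2 = 2 ✓

x = 5, y = 3, z = -2


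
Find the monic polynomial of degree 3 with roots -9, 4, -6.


A monic polynomial with roots -9, 4, -6 is:
p(x) = (x + 9)(x - 4)(x + 6)
After multiplying by (x + 9): x + 9
After multiplying by (x - 4): x^2 + 5x - 36
After multiplying by (x + 6): x^3 + 11x^2 - 6x - 216

x^3 + 11x^2 - 6x - 216


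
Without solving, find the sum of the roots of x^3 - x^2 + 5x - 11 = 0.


By Vieta's formulas for x^3 + bx^2 + cx + d = 0:
  r1 + r2 + r3 = -b/a = 1
  r1*r2 + r1*r3 + r2*r3 = c/a = 5
  r1*r2*r3 = -d/a = 11


Sum = 1


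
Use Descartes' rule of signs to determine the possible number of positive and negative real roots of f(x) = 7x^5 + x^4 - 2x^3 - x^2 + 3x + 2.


Descartes' rule of signs:

For positive roots, count sign changes in f(x) = 7x^5 + x^4 - 2x^3 - x^2 + 3x + 2:
Signs of coefficients: +, +, -, -, +, +
Number of sign changes: 2
Possible positive real roots: 2, 0

For negative roots, examine f(-x) = -7x^5 + x^4 + 2x^3 - x^2 - 3x + 2:
Signs of coefficients: -, +, +, -, -, +
Number of sign changes: 3
Possible negative real roots: 3, 1

Positive roots: 2 or 0; Negative roots: 3 or 1


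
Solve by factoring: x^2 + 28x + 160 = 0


We need two numbers that multiply to 160 and add to 28.
Those numbers are 8 and 20 (since 8 * 20 = 160 and 8 + 20 = 28).
So x^2 + 28x + 160 = (x + 8)(x + 20) = 0
Setting each factor to zero: x = -8 or x = -20

x = -20, x = -8


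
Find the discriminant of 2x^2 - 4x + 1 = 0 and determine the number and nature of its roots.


For ax^2 + bx + c = 0, discriminant D = b^2 - 4ac
Here a = 2, b = -4, c = 1
D = (-4)^2 - 4(2)(1) = 16 - 8 = 8

D = 8 > 0 but not a perfect square
The equation has 2 distinct real irrational roots.

Discriminant = 8, 2 distinct real irrational roots


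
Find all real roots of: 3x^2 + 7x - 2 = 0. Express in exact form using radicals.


Using the quadratic formula: x = (-b ± sqrt(b^2 - 4ac)) / (2a)
Here a = 3, b = 7, c = -2
Discriminant = b^2 - 4ac = 7^2 - 4(3)(-2) = 49 + 24 = 73
Since discriminant = 73 > 0, there are two real roots.
x = (-7 ± sqrt(73)) / 6
Numerically: x ≈ 0.2573 or x ≈ -2.5907

x = (-7 + sqrt(73)) / 6 or x = (-7 - sqrt(73)) / 6


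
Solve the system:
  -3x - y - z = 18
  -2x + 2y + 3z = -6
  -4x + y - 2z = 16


Using Cramer's rule. Expand each determinant along the first row.
D  = (-3)*[2*(-2) - 3*1] - (-1)*[(-2)*(-2) - 3*(-4)] + (-1)*[(-2)*1 - 2*(-4)]
  = (-3)*(-7) - (-1)*(16) + (-1)*(6) = 31
Dx = 18*[2*(-2) - 3*1] - (-1)*[(-6)*(-2) - 3*16] + (-1)*[(-6)*1 - 2*16]
  = 18*(-7) - (-1)*(-36) + (-1)*(-38) = -124
Dy = (-3)*[(-6)*(-2) - 3*16] - 18*[(-2)*(-2) - 3*(-4)] + (-1)*[(-2)*16 - (-6)*(-4)]
  = (-3)*(-36) - 18*(16) + (-1)*(-56) = -124
Dz = (-3)*[2*16 - (-6)*1] - (-1)*[(-2)*16 - (-6)*(-4)] + 18*[(-2)*1 - 2*(-4)]
  = (-3)*(38) - (-1)*(-56) + 18*(6) = -62
x = Dx/D = -124/31 = -4, y = Dy/D = -124/31 = -4, z = Dz/D = -62/31 = -2
Check eq1: (-3)(-4) + (-1)(-4) + (-1)(-2) = 18 = 18 ✓
Check eq2: (-2)(-4) + (2)(-4) + (3)(-2) = -6 = -6 ✓
Check eq3: (-4)(-4) + (1)(-4) + (-2)(-2) = 16 = 16 ✓

x = -4, y = -4, z = -2


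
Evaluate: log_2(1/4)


We need the exponent such that 2^? = 1/4
2^(-2) = 1/2^2 = 1/4
Therefore log_2(1/4) = -2

-2


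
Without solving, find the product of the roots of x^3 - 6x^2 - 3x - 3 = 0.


By Vieta's formulas for x^3 + bx^2 + cx + d = 0:
  r1 + r2 + r3 = -b/a = 6
  r1*r2 + r1*r3 + r2*r3 = c/a = -3
  r1*r2*r3 = -d/a = 3


Product = 3


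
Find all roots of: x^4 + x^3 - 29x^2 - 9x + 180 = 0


Let p(x) = x^4 + x^3 - 29x^2 - 9x + 180. By the rational root theorem (leading coefficient 1), any rational root is an integer divisor of 180: try ±1, ±2, ... in turn.
Test x = 1: value = 144 ≠ 0.
Test x = -1: value = 160 ≠ 0.
Test x = 2: value = 70 ≠ 0.
Test x = -2: value = 90 ≠ 0.
Test x = 3: value = 0 ✓, so (x - 3) is a factor.
Synthetic division by (x - 3): bring down 1; 1(3) + 1 = 4; 4(3) - 29 = -17; (-17)(3) - 9 = -60; (-60)(3) + 180 = 0 → quotient x^3 + 4x^2 - 17x - 60, remainder 0.
Continue with the quotient x^3 + 4x^2 - 17x - 60 (candidates must divide 60; re-test x = 3 first in case it repeats).
Test x = 3: value = -48 ≠ 0.
Test x = -3: value = 0 ✓, so (x + 3) is a factor.
Synthetic division by (x + 3): bring down 1; 1(-3) + 4 = 1; 1(-3) - 17 = -20; (-20)(-3) - 60 = 0 → quotient x^2 + x - 20, remainder 0.
Solve the quadratic x^2 + x - 20 = 0: discriminant = 1^2 - 4(1)(-20) = 1 + 80 = 81.
sqrt(81) = 9, so x = (-1 ± 9)/2: x = 4 or x = -5.
Collecting all roots found:

x = -5, x = -3, x = 3, x = 4
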